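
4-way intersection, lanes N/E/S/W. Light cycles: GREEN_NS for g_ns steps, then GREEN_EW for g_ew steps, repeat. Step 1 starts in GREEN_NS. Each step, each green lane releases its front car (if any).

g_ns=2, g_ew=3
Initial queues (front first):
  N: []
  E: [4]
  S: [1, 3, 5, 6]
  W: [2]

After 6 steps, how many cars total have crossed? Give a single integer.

Answer: 5

Derivation:
Step 1 [NS]: N:empty,E:wait,S:car1-GO,W:wait | queues: N=0 E=1 S=3 W=1
Step 2 [NS]: N:empty,E:wait,S:car3-GO,W:wait | queues: N=0 E=1 S=2 W=1
Step 3 [EW]: N:wait,E:car4-GO,S:wait,W:car2-GO | queues: N=0 E=0 S=2 W=0
Step 4 [EW]: N:wait,E:empty,S:wait,W:empty | queues: N=0 E=0 S=2 W=0
Step 5 [EW]: N:wait,E:empty,S:wait,W:empty | queues: N=0 E=0 S=2 W=0
Step 6 [NS]: N:empty,E:wait,S:car5-GO,W:wait | queues: N=0 E=0 S=1 W=0
Cars crossed by step 6: 5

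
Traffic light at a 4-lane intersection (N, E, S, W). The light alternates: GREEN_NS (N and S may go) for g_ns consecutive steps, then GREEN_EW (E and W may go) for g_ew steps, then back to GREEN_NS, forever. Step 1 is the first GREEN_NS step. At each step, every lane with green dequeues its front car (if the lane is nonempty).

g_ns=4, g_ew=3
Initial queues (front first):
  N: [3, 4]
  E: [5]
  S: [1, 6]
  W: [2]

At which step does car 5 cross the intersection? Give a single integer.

Step 1 [NS]: N:car3-GO,E:wait,S:car1-GO,W:wait | queues: N=1 E=1 S=1 W=1
Step 2 [NS]: N:car4-GO,E:wait,S:car6-GO,W:wait | queues: N=0 E=1 S=0 W=1
Step 3 [NS]: N:empty,E:wait,S:empty,W:wait | queues: N=0 E=1 S=0 W=1
Step 4 [NS]: N:empty,E:wait,S:empty,W:wait | queues: N=0 E=1 S=0 W=1
Step 5 [EW]: N:wait,E:car5-GO,S:wait,W:car2-GO | queues: N=0 E=0 S=0 W=0
Car 5 crosses at step 5

5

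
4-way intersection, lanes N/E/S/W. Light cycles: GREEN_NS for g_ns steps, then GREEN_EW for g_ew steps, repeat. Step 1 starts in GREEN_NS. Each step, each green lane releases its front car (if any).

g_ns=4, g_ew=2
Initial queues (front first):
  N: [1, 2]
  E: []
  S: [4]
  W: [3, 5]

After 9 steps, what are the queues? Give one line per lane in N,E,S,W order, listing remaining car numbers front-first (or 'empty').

Step 1 [NS]: N:car1-GO,E:wait,S:car4-GO,W:wait | queues: N=1 E=0 S=0 W=2
Step 2 [NS]: N:car2-GO,E:wait,S:empty,W:wait | queues: N=0 E=0 S=0 W=2
Step 3 [NS]: N:empty,E:wait,S:empty,W:wait | queues: N=0 E=0 S=0 W=2
Step 4 [NS]: N:empty,E:wait,S:empty,W:wait | queues: N=0 E=0 S=0 W=2
Step 5 [EW]: N:wait,E:empty,S:wait,W:car3-GO | queues: N=0 E=0 S=0 W=1
Step 6 [EW]: N:wait,E:empty,S:wait,W:car5-GO | queues: N=0 E=0 S=0 W=0

N: empty
E: empty
S: empty
W: empty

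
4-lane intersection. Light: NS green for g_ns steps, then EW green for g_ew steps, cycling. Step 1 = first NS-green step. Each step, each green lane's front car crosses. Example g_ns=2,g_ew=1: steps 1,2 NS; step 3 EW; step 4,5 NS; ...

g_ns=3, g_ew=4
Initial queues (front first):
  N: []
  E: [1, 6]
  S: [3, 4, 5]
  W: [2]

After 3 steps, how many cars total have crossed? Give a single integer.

Step 1 [NS]: N:empty,E:wait,S:car3-GO,W:wait | queues: N=0 E=2 S=2 W=1
Step 2 [NS]: N:empty,E:wait,S:car4-GO,W:wait | queues: N=0 E=2 S=1 W=1
Step 3 [NS]: N:empty,E:wait,S:car5-GO,W:wait | queues: N=0 E=2 S=0 W=1
Cars crossed by step 3: 3

Answer: 3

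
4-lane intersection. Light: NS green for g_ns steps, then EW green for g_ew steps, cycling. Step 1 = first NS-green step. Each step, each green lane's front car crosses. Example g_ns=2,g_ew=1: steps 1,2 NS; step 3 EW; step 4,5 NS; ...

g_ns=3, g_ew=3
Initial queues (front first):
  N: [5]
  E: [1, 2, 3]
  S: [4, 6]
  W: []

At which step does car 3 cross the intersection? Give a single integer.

Step 1 [NS]: N:car5-GO,E:wait,S:car4-GO,W:wait | queues: N=0 E=3 S=1 W=0
Step 2 [NS]: N:empty,E:wait,S:car6-GO,W:wait | queues: N=0 E=3 S=0 W=0
Step 3 [NS]: N:empty,E:wait,S:empty,W:wait | queues: N=0 E=3 S=0 W=0
Step 4 [EW]: N:wait,E:car1-GO,S:wait,W:empty | queues: N=0 E=2 S=0 W=0
Step 5 [EW]: N:wait,E:car2-GO,S:wait,W:empty | queues: N=0 E=1 S=0 W=0
Step 6 [EW]: N:wait,E:car3-GO,S:wait,W:empty | queues: N=0 E=0 S=0 W=0
Car 3 crosses at step 6

6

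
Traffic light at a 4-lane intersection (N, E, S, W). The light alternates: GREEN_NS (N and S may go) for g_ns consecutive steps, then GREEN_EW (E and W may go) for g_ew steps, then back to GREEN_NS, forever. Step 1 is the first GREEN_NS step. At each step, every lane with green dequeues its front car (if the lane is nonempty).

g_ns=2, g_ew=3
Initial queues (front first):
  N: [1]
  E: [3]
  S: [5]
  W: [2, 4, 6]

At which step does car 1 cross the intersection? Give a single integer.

Step 1 [NS]: N:car1-GO,E:wait,S:car5-GO,W:wait | queues: N=0 E=1 S=0 W=3
Step 2 [NS]: N:empty,E:wait,S:empty,W:wait | queues: N=0 E=1 S=0 W=3
Step 3 [EW]: N:wait,E:car3-GO,S:wait,W:car2-GO | queues: N=0 E=0 S=0 W=2
Step 4 [EW]: N:wait,E:empty,S:wait,W:car4-GO | queues: N=0 E=0 S=0 W=1
Step 5 [EW]: N:wait,E:empty,S:wait,W:car6-GO | queues: N=0 E=0 S=0 W=0
Car 1 crosses at step 1

1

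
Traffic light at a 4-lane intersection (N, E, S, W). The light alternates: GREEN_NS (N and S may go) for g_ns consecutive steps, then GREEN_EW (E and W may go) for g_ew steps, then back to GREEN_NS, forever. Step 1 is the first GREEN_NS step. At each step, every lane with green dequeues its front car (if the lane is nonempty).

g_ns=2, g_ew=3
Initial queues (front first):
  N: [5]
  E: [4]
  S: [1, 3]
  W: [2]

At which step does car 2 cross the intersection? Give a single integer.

Step 1 [NS]: N:car5-GO,E:wait,S:car1-GO,W:wait | queues: N=0 E=1 S=1 W=1
Step 2 [NS]: N:empty,E:wait,S:car3-GO,W:wait | queues: N=0 E=1 S=0 W=1
Step 3 [EW]: N:wait,E:car4-GO,S:wait,W:car2-GO | queues: N=0 E=0 S=0 W=0
Car 2 crosses at step 3

3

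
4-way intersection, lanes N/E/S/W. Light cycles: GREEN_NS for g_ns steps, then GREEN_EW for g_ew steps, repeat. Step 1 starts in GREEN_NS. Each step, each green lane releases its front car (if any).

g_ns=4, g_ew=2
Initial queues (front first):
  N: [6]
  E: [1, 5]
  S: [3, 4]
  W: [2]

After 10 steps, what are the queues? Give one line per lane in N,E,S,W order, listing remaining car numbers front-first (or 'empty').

Step 1 [NS]: N:car6-GO,E:wait,S:car3-GO,W:wait | queues: N=0 E=2 S=1 W=1
Step 2 [NS]: N:empty,E:wait,S:car4-GO,W:wait | queues: N=0 E=2 S=0 W=1
Step 3 [NS]: N:empty,E:wait,S:empty,W:wait | queues: N=0 E=2 S=0 W=1
Step 4 [NS]: N:empty,E:wait,S:empty,W:wait | queues: N=0 E=2 S=0 W=1
Step 5 [EW]: N:wait,E:car1-GO,S:wait,W:car2-GO | queues: N=0 E=1 S=0 W=0
Step 6 [EW]: N:wait,E:car5-GO,S:wait,W:empty | queues: N=0 E=0 S=0 W=0

N: empty
E: empty
S: empty
W: empty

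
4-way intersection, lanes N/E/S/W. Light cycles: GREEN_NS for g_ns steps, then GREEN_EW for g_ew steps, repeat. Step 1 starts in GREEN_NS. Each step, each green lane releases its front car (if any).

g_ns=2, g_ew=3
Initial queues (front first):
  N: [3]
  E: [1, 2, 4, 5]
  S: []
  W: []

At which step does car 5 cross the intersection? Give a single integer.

Step 1 [NS]: N:car3-GO,E:wait,S:empty,W:wait | queues: N=0 E=4 S=0 W=0
Step 2 [NS]: N:empty,E:wait,S:empty,W:wait | queues: N=0 E=4 S=0 W=0
Step 3 [EW]: N:wait,E:car1-GO,S:wait,W:empty | queues: N=0 E=3 S=0 W=0
Step 4 [EW]: N:wait,E:car2-GO,S:wait,W:empty | queues: N=0 E=2 S=0 W=0
Step 5 [EW]: N:wait,E:car4-GO,S:wait,W:empty | queues: N=0 E=1 S=0 W=0
Step 6 [NS]: N:empty,E:wait,S:empty,W:wait | queues: N=0 E=1 S=0 W=0
Step 7 [NS]: N:empty,E:wait,S:empty,W:wait | queues: N=0 E=1 S=0 W=0
Step 8 [EW]: N:wait,E:car5-GO,S:wait,W:empty | queues: N=0 E=0 S=0 W=0
Car 5 crosses at step 8

8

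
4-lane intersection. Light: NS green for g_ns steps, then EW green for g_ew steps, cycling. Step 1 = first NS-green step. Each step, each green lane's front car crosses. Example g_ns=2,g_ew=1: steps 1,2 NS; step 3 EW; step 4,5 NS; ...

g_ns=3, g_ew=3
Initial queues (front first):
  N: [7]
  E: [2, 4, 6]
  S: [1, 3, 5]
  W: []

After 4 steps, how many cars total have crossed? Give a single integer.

Answer: 5

Derivation:
Step 1 [NS]: N:car7-GO,E:wait,S:car1-GO,W:wait | queues: N=0 E=3 S=2 W=0
Step 2 [NS]: N:empty,E:wait,S:car3-GO,W:wait | queues: N=0 E=3 S=1 W=0
Step 3 [NS]: N:empty,E:wait,S:car5-GO,W:wait | queues: N=0 E=3 S=0 W=0
Step 4 [EW]: N:wait,E:car2-GO,S:wait,W:empty | queues: N=0 E=2 S=0 W=0
Cars crossed by step 4: 5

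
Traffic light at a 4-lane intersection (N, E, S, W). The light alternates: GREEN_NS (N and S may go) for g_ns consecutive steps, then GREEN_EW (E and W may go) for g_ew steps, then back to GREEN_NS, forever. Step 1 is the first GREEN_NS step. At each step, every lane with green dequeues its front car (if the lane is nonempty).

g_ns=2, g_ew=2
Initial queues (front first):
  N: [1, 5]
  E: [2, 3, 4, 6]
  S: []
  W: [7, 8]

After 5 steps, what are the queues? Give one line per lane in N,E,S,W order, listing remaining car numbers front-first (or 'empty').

Step 1 [NS]: N:car1-GO,E:wait,S:empty,W:wait | queues: N=1 E=4 S=0 W=2
Step 2 [NS]: N:car5-GO,E:wait,S:empty,W:wait | queues: N=0 E=4 S=0 W=2
Step 3 [EW]: N:wait,E:car2-GO,S:wait,W:car7-GO | queues: N=0 E=3 S=0 W=1
Step 4 [EW]: N:wait,E:car3-GO,S:wait,W:car8-GO | queues: N=0 E=2 S=0 W=0
Step 5 [NS]: N:empty,E:wait,S:empty,W:wait | queues: N=0 E=2 S=0 W=0

N: empty
E: 4 6
S: empty
W: empty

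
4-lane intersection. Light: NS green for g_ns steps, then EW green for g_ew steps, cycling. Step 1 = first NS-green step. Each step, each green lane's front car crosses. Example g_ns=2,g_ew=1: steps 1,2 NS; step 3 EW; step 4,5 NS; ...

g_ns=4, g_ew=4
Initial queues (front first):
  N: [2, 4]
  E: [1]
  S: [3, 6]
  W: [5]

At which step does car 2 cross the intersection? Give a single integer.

Step 1 [NS]: N:car2-GO,E:wait,S:car3-GO,W:wait | queues: N=1 E=1 S=1 W=1
Step 2 [NS]: N:car4-GO,E:wait,S:car6-GO,W:wait | queues: N=0 E=1 S=0 W=1
Step 3 [NS]: N:empty,E:wait,S:empty,W:wait | queues: N=0 E=1 S=0 W=1
Step 4 [NS]: N:empty,E:wait,S:empty,W:wait | queues: N=0 E=1 S=0 W=1
Step 5 [EW]: N:wait,E:car1-GO,S:wait,W:car5-GO | queues: N=0 E=0 S=0 W=0
Car 2 crosses at step 1

1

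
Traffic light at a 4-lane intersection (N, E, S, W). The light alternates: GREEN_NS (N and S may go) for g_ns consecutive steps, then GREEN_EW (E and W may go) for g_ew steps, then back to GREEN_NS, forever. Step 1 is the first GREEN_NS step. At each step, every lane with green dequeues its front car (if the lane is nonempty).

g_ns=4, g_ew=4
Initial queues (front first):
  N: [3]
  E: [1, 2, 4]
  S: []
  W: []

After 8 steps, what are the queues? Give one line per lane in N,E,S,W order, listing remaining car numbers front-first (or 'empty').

Step 1 [NS]: N:car3-GO,E:wait,S:empty,W:wait | queues: N=0 E=3 S=0 W=0
Step 2 [NS]: N:empty,E:wait,S:empty,W:wait | queues: N=0 E=3 S=0 W=0
Step 3 [NS]: N:empty,E:wait,S:empty,W:wait | queues: N=0 E=3 S=0 W=0
Step 4 [NS]: N:empty,E:wait,S:empty,W:wait | queues: N=0 E=3 S=0 W=0
Step 5 [EW]: N:wait,E:car1-GO,S:wait,W:empty | queues: N=0 E=2 S=0 W=0
Step 6 [EW]: N:wait,E:car2-GO,S:wait,W:empty | queues: N=0 E=1 S=0 W=0
Step 7 [EW]: N:wait,E:car4-GO,S:wait,W:empty | queues: N=0 E=0 S=0 W=0

N: empty
E: empty
S: empty
W: empty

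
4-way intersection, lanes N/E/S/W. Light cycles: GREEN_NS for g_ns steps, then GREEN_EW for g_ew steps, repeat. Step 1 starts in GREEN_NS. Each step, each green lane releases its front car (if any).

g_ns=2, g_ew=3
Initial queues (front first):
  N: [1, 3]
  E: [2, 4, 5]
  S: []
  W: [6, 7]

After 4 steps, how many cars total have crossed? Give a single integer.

Step 1 [NS]: N:car1-GO,E:wait,S:empty,W:wait | queues: N=1 E=3 S=0 W=2
Step 2 [NS]: N:car3-GO,E:wait,S:empty,W:wait | queues: N=0 E=3 S=0 W=2
Step 3 [EW]: N:wait,E:car2-GO,S:wait,W:car6-GO | queues: N=0 E=2 S=0 W=1
Step 4 [EW]: N:wait,E:car4-GO,S:wait,W:car7-GO | queues: N=0 E=1 S=0 W=0
Cars crossed by step 4: 6

Answer: 6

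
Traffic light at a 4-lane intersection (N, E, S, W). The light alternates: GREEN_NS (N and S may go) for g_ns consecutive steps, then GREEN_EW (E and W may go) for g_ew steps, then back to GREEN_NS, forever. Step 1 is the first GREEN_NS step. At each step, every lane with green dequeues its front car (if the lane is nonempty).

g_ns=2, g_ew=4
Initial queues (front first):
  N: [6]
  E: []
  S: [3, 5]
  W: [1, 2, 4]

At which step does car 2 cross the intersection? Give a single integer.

Step 1 [NS]: N:car6-GO,E:wait,S:car3-GO,W:wait | queues: N=0 E=0 S=1 W=3
Step 2 [NS]: N:empty,E:wait,S:car5-GO,W:wait | queues: N=0 E=0 S=0 W=3
Step 3 [EW]: N:wait,E:empty,S:wait,W:car1-GO | queues: N=0 E=0 S=0 W=2
Step 4 [EW]: N:wait,E:empty,S:wait,W:car2-GO | queues: N=0 E=0 S=0 W=1
Step 5 [EW]: N:wait,E:empty,S:wait,W:car4-GO | queues: N=0 E=0 S=0 W=0
Car 2 crosses at step 4

4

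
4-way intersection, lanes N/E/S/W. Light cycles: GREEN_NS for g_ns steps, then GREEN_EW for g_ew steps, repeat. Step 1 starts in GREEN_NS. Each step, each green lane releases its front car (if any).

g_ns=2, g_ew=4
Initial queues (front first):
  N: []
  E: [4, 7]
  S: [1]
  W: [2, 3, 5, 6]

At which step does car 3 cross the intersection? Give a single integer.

Step 1 [NS]: N:empty,E:wait,S:car1-GO,W:wait | queues: N=0 E=2 S=0 W=4
Step 2 [NS]: N:empty,E:wait,S:empty,W:wait | queues: N=0 E=2 S=0 W=4
Step 3 [EW]: N:wait,E:car4-GO,S:wait,W:car2-GO | queues: N=0 E=1 S=0 W=3
Step 4 [EW]: N:wait,E:car7-GO,S:wait,W:car3-GO | queues: N=0 E=0 S=0 W=2
Step 5 [EW]: N:wait,E:empty,S:wait,W:car5-GO | queues: N=0 E=0 S=0 W=1
Step 6 [EW]: N:wait,E:empty,S:wait,W:car6-GO | queues: N=0 E=0 S=0 W=0
Car 3 crosses at step 4

4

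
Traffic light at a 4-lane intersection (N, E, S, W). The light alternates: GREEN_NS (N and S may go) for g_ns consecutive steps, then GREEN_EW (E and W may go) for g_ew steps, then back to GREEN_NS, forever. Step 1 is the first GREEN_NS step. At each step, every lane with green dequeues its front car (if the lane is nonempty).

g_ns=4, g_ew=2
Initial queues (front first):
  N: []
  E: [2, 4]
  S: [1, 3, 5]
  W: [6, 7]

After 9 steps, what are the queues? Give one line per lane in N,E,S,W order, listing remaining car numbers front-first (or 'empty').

Step 1 [NS]: N:empty,E:wait,S:car1-GO,W:wait | queues: N=0 E=2 S=2 W=2
Step 2 [NS]: N:empty,E:wait,S:car3-GO,W:wait | queues: N=0 E=2 S=1 W=2
Step 3 [NS]: N:empty,E:wait,S:car5-GO,W:wait | queues: N=0 E=2 S=0 W=2
Step 4 [NS]: N:empty,E:wait,S:empty,W:wait | queues: N=0 E=2 S=0 W=2
Step 5 [EW]: N:wait,E:car2-GO,S:wait,W:car6-GO | queues: N=0 E=1 S=0 W=1
Step 6 [EW]: N:wait,E:car4-GO,S:wait,W:car7-GO | queues: N=0 E=0 S=0 W=0

N: empty
E: empty
S: empty
W: empty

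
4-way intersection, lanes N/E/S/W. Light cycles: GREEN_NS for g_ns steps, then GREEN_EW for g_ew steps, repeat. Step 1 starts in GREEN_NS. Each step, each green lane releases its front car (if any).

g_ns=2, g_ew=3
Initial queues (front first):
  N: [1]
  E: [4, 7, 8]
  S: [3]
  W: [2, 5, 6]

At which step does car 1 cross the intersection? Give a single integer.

Step 1 [NS]: N:car1-GO,E:wait,S:car3-GO,W:wait | queues: N=0 E=3 S=0 W=3
Step 2 [NS]: N:empty,E:wait,S:empty,W:wait | queues: N=0 E=3 S=0 W=3
Step 3 [EW]: N:wait,E:car4-GO,S:wait,W:car2-GO | queues: N=0 E=2 S=0 W=2
Step 4 [EW]: N:wait,E:car7-GO,S:wait,W:car5-GO | queues: N=0 E=1 S=0 W=1
Step 5 [EW]: N:wait,E:car8-GO,S:wait,W:car6-GO | queues: N=0 E=0 S=0 W=0
Car 1 crosses at step 1

1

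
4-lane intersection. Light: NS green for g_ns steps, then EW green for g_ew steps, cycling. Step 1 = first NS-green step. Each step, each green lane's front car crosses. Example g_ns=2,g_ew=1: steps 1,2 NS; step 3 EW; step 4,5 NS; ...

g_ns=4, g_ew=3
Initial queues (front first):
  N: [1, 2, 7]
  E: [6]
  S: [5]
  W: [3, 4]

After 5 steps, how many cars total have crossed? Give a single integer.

Step 1 [NS]: N:car1-GO,E:wait,S:car5-GO,W:wait | queues: N=2 E=1 S=0 W=2
Step 2 [NS]: N:car2-GO,E:wait,S:empty,W:wait | queues: N=1 E=1 S=0 W=2
Step 3 [NS]: N:car7-GO,E:wait,S:empty,W:wait | queues: N=0 E=1 S=0 W=2
Step 4 [NS]: N:empty,E:wait,S:empty,W:wait | queues: N=0 E=1 S=0 W=2
Step 5 [EW]: N:wait,E:car6-GO,S:wait,W:car3-GO | queues: N=0 E=0 S=0 W=1
Cars crossed by step 5: 6

Answer: 6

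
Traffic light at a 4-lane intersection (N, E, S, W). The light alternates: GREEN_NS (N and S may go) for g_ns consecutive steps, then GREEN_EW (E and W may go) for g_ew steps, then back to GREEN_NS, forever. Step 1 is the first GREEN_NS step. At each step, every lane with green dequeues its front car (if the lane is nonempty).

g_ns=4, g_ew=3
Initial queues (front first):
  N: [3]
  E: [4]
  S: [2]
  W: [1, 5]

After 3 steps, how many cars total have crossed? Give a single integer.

Step 1 [NS]: N:car3-GO,E:wait,S:car2-GO,W:wait | queues: N=0 E=1 S=0 W=2
Step 2 [NS]: N:empty,E:wait,S:empty,W:wait | queues: N=0 E=1 S=0 W=2
Step 3 [NS]: N:empty,E:wait,S:empty,W:wait | queues: N=0 E=1 S=0 W=2
Cars crossed by step 3: 2

Answer: 2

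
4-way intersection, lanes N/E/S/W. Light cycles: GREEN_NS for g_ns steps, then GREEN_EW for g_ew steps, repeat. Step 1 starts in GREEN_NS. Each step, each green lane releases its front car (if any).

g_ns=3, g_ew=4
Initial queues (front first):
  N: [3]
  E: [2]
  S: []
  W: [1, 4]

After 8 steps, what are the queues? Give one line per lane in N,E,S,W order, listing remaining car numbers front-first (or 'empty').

Step 1 [NS]: N:car3-GO,E:wait,S:empty,W:wait | queues: N=0 E=1 S=0 W=2
Step 2 [NS]: N:empty,E:wait,S:empty,W:wait | queues: N=0 E=1 S=0 W=2
Step 3 [NS]: N:empty,E:wait,S:empty,W:wait | queues: N=0 E=1 S=0 W=2
Step 4 [EW]: N:wait,E:car2-GO,S:wait,W:car1-GO | queues: N=0 E=0 S=0 W=1
Step 5 [EW]: N:wait,E:empty,S:wait,W:car4-GO | queues: N=0 E=0 S=0 W=0

N: empty
E: empty
S: empty
W: empty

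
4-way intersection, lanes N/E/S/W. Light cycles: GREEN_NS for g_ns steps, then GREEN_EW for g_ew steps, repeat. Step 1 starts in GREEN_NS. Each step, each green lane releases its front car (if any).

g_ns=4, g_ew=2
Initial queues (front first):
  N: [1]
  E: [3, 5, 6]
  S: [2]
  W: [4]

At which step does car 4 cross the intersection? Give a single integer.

Step 1 [NS]: N:car1-GO,E:wait,S:car2-GO,W:wait | queues: N=0 E=3 S=0 W=1
Step 2 [NS]: N:empty,E:wait,S:empty,W:wait | queues: N=0 E=3 S=0 W=1
Step 3 [NS]: N:empty,E:wait,S:empty,W:wait | queues: N=0 E=3 S=0 W=1
Step 4 [NS]: N:empty,E:wait,S:empty,W:wait | queues: N=0 E=3 S=0 W=1
Step 5 [EW]: N:wait,E:car3-GO,S:wait,W:car4-GO | queues: N=0 E=2 S=0 W=0
Step 6 [EW]: N:wait,E:car5-GO,S:wait,W:empty | queues: N=0 E=1 S=0 W=0
Step 7 [NS]: N:empty,E:wait,S:empty,W:wait | queues: N=0 E=1 S=0 W=0
Step 8 [NS]: N:empty,E:wait,S:empty,W:wait | queues: N=0 E=1 S=0 W=0
Step 9 [NS]: N:empty,E:wait,S:empty,W:wait | queues: N=0 E=1 S=0 W=0
Step 10 [NS]: N:empty,E:wait,S:empty,W:wait | queues: N=0 E=1 S=0 W=0
Step 11 [EW]: N:wait,E:car6-GO,S:wait,W:empty | queues: N=0 E=0 S=0 W=0
Car 4 crosses at step 5

5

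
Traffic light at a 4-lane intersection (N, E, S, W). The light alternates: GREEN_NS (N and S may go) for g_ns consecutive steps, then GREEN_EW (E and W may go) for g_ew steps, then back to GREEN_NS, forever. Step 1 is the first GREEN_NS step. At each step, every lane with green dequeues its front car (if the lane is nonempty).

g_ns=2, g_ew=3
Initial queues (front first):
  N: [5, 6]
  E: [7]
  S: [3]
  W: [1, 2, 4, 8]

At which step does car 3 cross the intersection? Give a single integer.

Step 1 [NS]: N:car5-GO,E:wait,S:car3-GO,W:wait | queues: N=1 E=1 S=0 W=4
Step 2 [NS]: N:car6-GO,E:wait,S:empty,W:wait | queues: N=0 E=1 S=0 W=4
Step 3 [EW]: N:wait,E:car7-GO,S:wait,W:car1-GO | queues: N=0 E=0 S=0 W=3
Step 4 [EW]: N:wait,E:empty,S:wait,W:car2-GO | queues: N=0 E=0 S=0 W=2
Step 5 [EW]: N:wait,E:empty,S:wait,W:car4-GO | queues: N=0 E=0 S=0 W=1
Step 6 [NS]: N:empty,E:wait,S:empty,W:wait | queues: N=0 E=0 S=0 W=1
Step 7 [NS]: N:empty,E:wait,S:empty,W:wait | queues: N=0 E=0 S=0 W=1
Step 8 [EW]: N:wait,E:empty,S:wait,W:car8-GO | queues: N=0 E=0 S=0 W=0
Car 3 crosses at step 1

1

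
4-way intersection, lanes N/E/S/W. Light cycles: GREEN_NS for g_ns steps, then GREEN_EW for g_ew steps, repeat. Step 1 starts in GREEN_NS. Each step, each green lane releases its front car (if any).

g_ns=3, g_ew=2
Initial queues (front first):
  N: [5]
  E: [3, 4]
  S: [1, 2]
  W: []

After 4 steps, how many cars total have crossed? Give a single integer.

Answer: 4

Derivation:
Step 1 [NS]: N:car5-GO,E:wait,S:car1-GO,W:wait | queues: N=0 E=2 S=1 W=0
Step 2 [NS]: N:empty,E:wait,S:car2-GO,W:wait | queues: N=0 E=2 S=0 W=0
Step 3 [NS]: N:empty,E:wait,S:empty,W:wait | queues: N=0 E=2 S=0 W=0
Step 4 [EW]: N:wait,E:car3-GO,S:wait,W:empty | queues: N=0 E=1 S=0 W=0
Cars crossed by step 4: 4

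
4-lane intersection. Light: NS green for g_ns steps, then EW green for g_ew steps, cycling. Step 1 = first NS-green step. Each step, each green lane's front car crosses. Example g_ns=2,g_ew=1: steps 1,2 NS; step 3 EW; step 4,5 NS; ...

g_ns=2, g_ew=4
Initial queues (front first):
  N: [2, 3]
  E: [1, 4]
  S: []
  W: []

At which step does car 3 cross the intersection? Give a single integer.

Step 1 [NS]: N:car2-GO,E:wait,S:empty,W:wait | queues: N=1 E=2 S=0 W=0
Step 2 [NS]: N:car3-GO,E:wait,S:empty,W:wait | queues: N=0 E=2 S=0 W=0
Step 3 [EW]: N:wait,E:car1-GO,S:wait,W:empty | queues: N=0 E=1 S=0 W=0
Step 4 [EW]: N:wait,E:car4-GO,S:wait,W:empty | queues: N=0 E=0 S=0 W=0
Car 3 crosses at step 2

2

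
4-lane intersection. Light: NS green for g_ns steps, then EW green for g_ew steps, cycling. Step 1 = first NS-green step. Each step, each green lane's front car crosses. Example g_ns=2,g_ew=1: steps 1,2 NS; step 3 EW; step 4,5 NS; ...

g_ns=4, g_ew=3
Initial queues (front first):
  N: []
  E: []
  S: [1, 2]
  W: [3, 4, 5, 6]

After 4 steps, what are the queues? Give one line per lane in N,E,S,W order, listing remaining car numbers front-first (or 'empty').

Step 1 [NS]: N:empty,E:wait,S:car1-GO,W:wait | queues: N=0 E=0 S=1 W=4
Step 2 [NS]: N:empty,E:wait,S:car2-GO,W:wait | queues: N=0 E=0 S=0 W=4
Step 3 [NS]: N:empty,E:wait,S:empty,W:wait | queues: N=0 E=0 S=0 W=4
Step 4 [NS]: N:empty,E:wait,S:empty,W:wait | queues: N=0 E=0 S=0 W=4

N: empty
E: empty
S: empty
W: 3 4 5 6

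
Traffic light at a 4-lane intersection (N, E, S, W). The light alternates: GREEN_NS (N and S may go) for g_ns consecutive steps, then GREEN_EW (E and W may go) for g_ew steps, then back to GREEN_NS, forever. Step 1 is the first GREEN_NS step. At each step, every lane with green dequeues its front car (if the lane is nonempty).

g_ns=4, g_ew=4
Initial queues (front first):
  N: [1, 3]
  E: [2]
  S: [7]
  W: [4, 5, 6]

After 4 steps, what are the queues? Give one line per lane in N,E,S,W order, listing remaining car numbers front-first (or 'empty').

Step 1 [NS]: N:car1-GO,E:wait,S:car7-GO,W:wait | queues: N=1 E=1 S=0 W=3
Step 2 [NS]: N:car3-GO,E:wait,S:empty,W:wait | queues: N=0 E=1 S=0 W=3
Step 3 [NS]: N:empty,E:wait,S:empty,W:wait | queues: N=0 E=1 S=0 W=3
Step 4 [NS]: N:empty,E:wait,S:empty,W:wait | queues: N=0 E=1 S=0 W=3

N: empty
E: 2
S: empty
W: 4 5 6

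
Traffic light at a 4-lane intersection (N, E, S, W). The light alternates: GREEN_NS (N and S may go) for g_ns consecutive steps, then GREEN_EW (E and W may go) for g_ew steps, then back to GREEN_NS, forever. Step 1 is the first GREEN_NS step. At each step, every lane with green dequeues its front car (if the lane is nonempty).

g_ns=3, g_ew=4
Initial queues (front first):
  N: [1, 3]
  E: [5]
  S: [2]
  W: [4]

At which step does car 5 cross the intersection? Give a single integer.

Step 1 [NS]: N:car1-GO,E:wait,S:car2-GO,W:wait | queues: N=1 E=1 S=0 W=1
Step 2 [NS]: N:car3-GO,E:wait,S:empty,W:wait | queues: N=0 E=1 S=0 W=1
Step 3 [NS]: N:empty,E:wait,S:empty,W:wait | queues: N=0 E=1 S=0 W=1
Step 4 [EW]: N:wait,E:car5-GO,S:wait,W:car4-GO | queues: N=0 E=0 S=0 W=0
Car 5 crosses at step 4

4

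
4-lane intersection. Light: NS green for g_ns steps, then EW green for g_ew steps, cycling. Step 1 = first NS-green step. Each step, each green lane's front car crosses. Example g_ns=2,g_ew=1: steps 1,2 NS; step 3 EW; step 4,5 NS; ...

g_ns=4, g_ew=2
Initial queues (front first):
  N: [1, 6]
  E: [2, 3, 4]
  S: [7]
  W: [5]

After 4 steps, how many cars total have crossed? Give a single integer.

Answer: 3

Derivation:
Step 1 [NS]: N:car1-GO,E:wait,S:car7-GO,W:wait | queues: N=1 E=3 S=0 W=1
Step 2 [NS]: N:car6-GO,E:wait,S:empty,W:wait | queues: N=0 E=3 S=0 W=1
Step 3 [NS]: N:empty,E:wait,S:empty,W:wait | queues: N=0 E=3 S=0 W=1
Step 4 [NS]: N:empty,E:wait,S:empty,W:wait | queues: N=0 E=3 S=0 W=1
Cars crossed by step 4: 3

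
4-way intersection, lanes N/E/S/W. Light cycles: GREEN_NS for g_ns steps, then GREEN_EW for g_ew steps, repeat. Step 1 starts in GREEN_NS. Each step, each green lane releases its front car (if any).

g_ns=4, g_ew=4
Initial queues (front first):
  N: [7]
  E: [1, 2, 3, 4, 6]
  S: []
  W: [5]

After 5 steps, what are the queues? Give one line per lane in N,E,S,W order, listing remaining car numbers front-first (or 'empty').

Step 1 [NS]: N:car7-GO,E:wait,S:empty,W:wait | queues: N=0 E=5 S=0 W=1
Step 2 [NS]: N:empty,E:wait,S:empty,W:wait | queues: N=0 E=5 S=0 W=1
Step 3 [NS]: N:empty,E:wait,S:empty,W:wait | queues: N=0 E=5 S=0 W=1
Step 4 [NS]: N:empty,E:wait,S:empty,W:wait | queues: N=0 E=5 S=0 W=1
Step 5 [EW]: N:wait,E:car1-GO,S:wait,W:car5-GO | queues: N=0 E=4 S=0 W=0

N: empty
E: 2 3 4 6
S: empty
W: empty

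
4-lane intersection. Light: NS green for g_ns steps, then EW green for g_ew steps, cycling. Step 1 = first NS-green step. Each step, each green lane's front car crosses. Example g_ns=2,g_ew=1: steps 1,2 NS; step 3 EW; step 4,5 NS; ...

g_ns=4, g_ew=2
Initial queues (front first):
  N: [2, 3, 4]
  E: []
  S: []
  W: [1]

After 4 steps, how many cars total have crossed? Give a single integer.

Answer: 3

Derivation:
Step 1 [NS]: N:car2-GO,E:wait,S:empty,W:wait | queues: N=2 E=0 S=0 W=1
Step 2 [NS]: N:car3-GO,E:wait,S:empty,W:wait | queues: N=1 E=0 S=0 W=1
Step 3 [NS]: N:car4-GO,E:wait,S:empty,W:wait | queues: N=0 E=0 S=0 W=1
Step 4 [NS]: N:empty,E:wait,S:empty,W:wait | queues: N=0 E=0 S=0 W=1
Cars crossed by step 4: 3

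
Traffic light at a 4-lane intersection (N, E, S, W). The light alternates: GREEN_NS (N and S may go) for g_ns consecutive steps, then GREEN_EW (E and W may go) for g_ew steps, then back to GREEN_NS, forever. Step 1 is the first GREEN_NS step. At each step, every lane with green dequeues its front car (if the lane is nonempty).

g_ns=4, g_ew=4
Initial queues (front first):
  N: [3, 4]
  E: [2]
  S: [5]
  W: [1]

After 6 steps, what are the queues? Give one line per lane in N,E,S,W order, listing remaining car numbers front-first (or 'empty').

Step 1 [NS]: N:car3-GO,E:wait,S:car5-GO,W:wait | queues: N=1 E=1 S=0 W=1
Step 2 [NS]: N:car4-GO,E:wait,S:empty,W:wait | queues: N=0 E=1 S=0 W=1
Step 3 [NS]: N:empty,E:wait,S:empty,W:wait | queues: N=0 E=1 S=0 W=1
Step 4 [NS]: N:empty,E:wait,S:empty,W:wait | queues: N=0 E=1 S=0 W=1
Step 5 [EW]: N:wait,E:car2-GO,S:wait,W:car1-GO | queues: N=0 E=0 S=0 W=0

N: empty
E: empty
S: empty
W: empty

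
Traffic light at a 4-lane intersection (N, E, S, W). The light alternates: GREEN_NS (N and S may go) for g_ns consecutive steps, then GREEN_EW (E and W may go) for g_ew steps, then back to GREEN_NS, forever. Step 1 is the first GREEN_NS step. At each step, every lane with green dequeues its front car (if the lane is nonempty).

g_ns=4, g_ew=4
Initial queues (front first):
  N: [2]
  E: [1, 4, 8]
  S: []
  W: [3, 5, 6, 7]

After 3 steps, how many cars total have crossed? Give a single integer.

Step 1 [NS]: N:car2-GO,E:wait,S:empty,W:wait | queues: N=0 E=3 S=0 W=4
Step 2 [NS]: N:empty,E:wait,S:empty,W:wait | queues: N=0 E=3 S=0 W=4
Step 3 [NS]: N:empty,E:wait,S:empty,W:wait | queues: N=0 E=3 S=0 W=4
Cars crossed by step 3: 1

Answer: 1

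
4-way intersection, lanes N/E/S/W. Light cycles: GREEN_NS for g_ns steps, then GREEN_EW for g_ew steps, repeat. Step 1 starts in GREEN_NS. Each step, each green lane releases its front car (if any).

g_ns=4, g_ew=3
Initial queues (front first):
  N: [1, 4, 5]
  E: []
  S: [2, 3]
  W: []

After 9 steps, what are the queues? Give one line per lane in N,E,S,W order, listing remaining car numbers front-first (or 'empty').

Step 1 [NS]: N:car1-GO,E:wait,S:car2-GO,W:wait | queues: N=2 E=0 S=1 W=0
Step 2 [NS]: N:car4-GO,E:wait,S:car3-GO,W:wait | queues: N=1 E=0 S=0 W=0
Step 3 [NS]: N:car5-GO,E:wait,S:empty,W:wait | queues: N=0 E=0 S=0 W=0

N: empty
E: empty
S: empty
W: empty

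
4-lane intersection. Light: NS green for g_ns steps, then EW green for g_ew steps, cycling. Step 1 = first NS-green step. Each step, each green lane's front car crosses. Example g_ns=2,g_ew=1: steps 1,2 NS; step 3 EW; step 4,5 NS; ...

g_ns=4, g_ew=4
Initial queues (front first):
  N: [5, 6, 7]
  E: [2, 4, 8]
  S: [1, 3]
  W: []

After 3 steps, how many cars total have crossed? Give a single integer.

Answer: 5

Derivation:
Step 1 [NS]: N:car5-GO,E:wait,S:car1-GO,W:wait | queues: N=2 E=3 S=1 W=0
Step 2 [NS]: N:car6-GO,E:wait,S:car3-GO,W:wait | queues: N=1 E=3 S=0 W=0
Step 3 [NS]: N:car7-GO,E:wait,S:empty,W:wait | queues: N=0 E=3 S=0 W=0
Cars crossed by step 3: 5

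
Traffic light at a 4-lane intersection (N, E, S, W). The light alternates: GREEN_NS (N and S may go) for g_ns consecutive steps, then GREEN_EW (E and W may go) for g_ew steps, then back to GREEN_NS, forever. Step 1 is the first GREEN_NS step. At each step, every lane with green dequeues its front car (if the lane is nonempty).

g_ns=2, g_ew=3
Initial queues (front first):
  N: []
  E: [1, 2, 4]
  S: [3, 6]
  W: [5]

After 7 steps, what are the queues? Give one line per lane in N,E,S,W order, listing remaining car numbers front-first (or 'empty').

Step 1 [NS]: N:empty,E:wait,S:car3-GO,W:wait | queues: N=0 E=3 S=1 W=1
Step 2 [NS]: N:empty,E:wait,S:car6-GO,W:wait | queues: N=0 E=3 S=0 W=1
Step 3 [EW]: N:wait,E:car1-GO,S:wait,W:car5-GO | queues: N=0 E=2 S=0 W=0
Step 4 [EW]: N:wait,E:car2-GO,S:wait,W:empty | queues: N=0 E=1 S=0 W=0
Step 5 [EW]: N:wait,E:car4-GO,S:wait,W:empty | queues: N=0 E=0 S=0 W=0

N: empty
E: empty
S: empty
W: empty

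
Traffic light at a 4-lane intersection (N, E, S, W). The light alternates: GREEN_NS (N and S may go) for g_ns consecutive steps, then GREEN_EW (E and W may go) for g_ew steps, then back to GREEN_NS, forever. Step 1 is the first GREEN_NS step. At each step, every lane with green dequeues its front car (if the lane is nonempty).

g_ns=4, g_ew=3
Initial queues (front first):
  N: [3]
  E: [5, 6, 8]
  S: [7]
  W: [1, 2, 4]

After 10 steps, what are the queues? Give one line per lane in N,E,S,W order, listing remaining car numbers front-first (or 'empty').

Step 1 [NS]: N:car3-GO,E:wait,S:car7-GO,W:wait | queues: N=0 E=3 S=0 W=3
Step 2 [NS]: N:empty,E:wait,S:empty,W:wait | queues: N=0 E=3 S=0 W=3
Step 3 [NS]: N:empty,E:wait,S:empty,W:wait | queues: N=0 E=3 S=0 W=3
Step 4 [NS]: N:empty,E:wait,S:empty,W:wait | queues: N=0 E=3 S=0 W=3
Step 5 [EW]: N:wait,E:car5-GO,S:wait,W:car1-GO | queues: N=0 E=2 S=0 W=2
Step 6 [EW]: N:wait,E:car6-GO,S:wait,W:car2-GO | queues: N=0 E=1 S=0 W=1
Step 7 [EW]: N:wait,E:car8-GO,S:wait,W:car4-GO | queues: N=0 E=0 S=0 W=0

N: empty
E: empty
S: empty
W: empty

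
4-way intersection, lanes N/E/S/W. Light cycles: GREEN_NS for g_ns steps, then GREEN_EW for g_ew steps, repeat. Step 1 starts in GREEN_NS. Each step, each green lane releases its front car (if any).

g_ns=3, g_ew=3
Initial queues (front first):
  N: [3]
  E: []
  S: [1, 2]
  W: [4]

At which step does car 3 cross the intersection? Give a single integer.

Step 1 [NS]: N:car3-GO,E:wait,S:car1-GO,W:wait | queues: N=0 E=0 S=1 W=1
Step 2 [NS]: N:empty,E:wait,S:car2-GO,W:wait | queues: N=0 E=0 S=0 W=1
Step 3 [NS]: N:empty,E:wait,S:empty,W:wait | queues: N=0 E=0 S=0 W=1
Step 4 [EW]: N:wait,E:empty,S:wait,W:car4-GO | queues: N=0 E=0 S=0 W=0
Car 3 crosses at step 1

1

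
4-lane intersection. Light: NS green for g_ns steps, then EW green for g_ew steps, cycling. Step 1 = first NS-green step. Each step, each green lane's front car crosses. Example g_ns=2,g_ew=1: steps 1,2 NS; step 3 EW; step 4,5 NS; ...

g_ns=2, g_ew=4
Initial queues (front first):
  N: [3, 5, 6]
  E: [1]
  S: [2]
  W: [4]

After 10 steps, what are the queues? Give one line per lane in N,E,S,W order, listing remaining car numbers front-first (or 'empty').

Step 1 [NS]: N:car3-GO,E:wait,S:car2-GO,W:wait | queues: N=2 E=1 S=0 W=1
Step 2 [NS]: N:car5-GO,E:wait,S:empty,W:wait | queues: N=1 E=1 S=0 W=1
Step 3 [EW]: N:wait,E:car1-GO,S:wait,W:car4-GO | queues: N=1 E=0 S=0 W=0
Step 4 [EW]: N:wait,E:empty,S:wait,W:empty | queues: N=1 E=0 S=0 W=0
Step 5 [EW]: N:wait,E:empty,S:wait,W:empty | queues: N=1 E=0 S=0 W=0
Step 6 [EW]: N:wait,E:empty,S:wait,W:empty | queues: N=1 E=0 S=0 W=0
Step 7 [NS]: N:car6-GO,E:wait,S:empty,W:wait | queues: N=0 E=0 S=0 W=0

N: empty
E: empty
S: empty
W: empty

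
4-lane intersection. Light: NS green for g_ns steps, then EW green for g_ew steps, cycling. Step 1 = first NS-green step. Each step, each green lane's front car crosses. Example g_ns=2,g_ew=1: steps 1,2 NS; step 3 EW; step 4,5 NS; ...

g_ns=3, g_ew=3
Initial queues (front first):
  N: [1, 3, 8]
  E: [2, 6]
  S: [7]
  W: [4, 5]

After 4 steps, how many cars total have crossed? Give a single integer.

Answer: 6

Derivation:
Step 1 [NS]: N:car1-GO,E:wait,S:car7-GO,W:wait | queues: N=2 E=2 S=0 W=2
Step 2 [NS]: N:car3-GO,E:wait,S:empty,W:wait | queues: N=1 E=2 S=0 W=2
Step 3 [NS]: N:car8-GO,E:wait,S:empty,W:wait | queues: N=0 E=2 S=0 W=2
Step 4 [EW]: N:wait,E:car2-GO,S:wait,W:car4-GO | queues: N=0 E=1 S=0 W=1
Cars crossed by step 4: 6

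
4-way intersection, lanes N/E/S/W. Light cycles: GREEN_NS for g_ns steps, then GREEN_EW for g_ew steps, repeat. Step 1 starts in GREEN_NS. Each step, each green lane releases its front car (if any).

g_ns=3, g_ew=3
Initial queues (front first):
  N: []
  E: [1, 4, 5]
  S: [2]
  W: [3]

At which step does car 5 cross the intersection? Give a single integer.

Step 1 [NS]: N:empty,E:wait,S:car2-GO,W:wait | queues: N=0 E=3 S=0 W=1
Step 2 [NS]: N:empty,E:wait,S:empty,W:wait | queues: N=0 E=3 S=0 W=1
Step 3 [NS]: N:empty,E:wait,S:empty,W:wait | queues: N=0 E=3 S=0 W=1
Step 4 [EW]: N:wait,E:car1-GO,S:wait,W:car3-GO | queues: N=0 E=2 S=0 W=0
Step 5 [EW]: N:wait,E:car4-GO,S:wait,W:empty | queues: N=0 E=1 S=0 W=0
Step 6 [EW]: N:wait,E:car5-GO,S:wait,W:empty | queues: N=0 E=0 S=0 W=0
Car 5 crosses at step 6

6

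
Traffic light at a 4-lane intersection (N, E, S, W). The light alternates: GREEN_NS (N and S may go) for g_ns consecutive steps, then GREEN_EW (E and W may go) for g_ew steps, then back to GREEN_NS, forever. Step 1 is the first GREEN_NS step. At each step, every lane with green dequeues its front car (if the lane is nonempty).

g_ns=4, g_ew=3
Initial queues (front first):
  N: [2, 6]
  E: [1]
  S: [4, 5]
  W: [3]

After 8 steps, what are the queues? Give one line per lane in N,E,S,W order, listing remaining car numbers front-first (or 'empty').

Step 1 [NS]: N:car2-GO,E:wait,S:car4-GO,W:wait | queues: N=1 E=1 S=1 W=1
Step 2 [NS]: N:car6-GO,E:wait,S:car5-GO,W:wait | queues: N=0 E=1 S=0 W=1
Step 3 [NS]: N:empty,E:wait,S:empty,W:wait | queues: N=0 E=1 S=0 W=1
Step 4 [NS]: N:empty,E:wait,S:empty,W:wait | queues: N=0 E=1 S=0 W=1
Step 5 [EW]: N:wait,E:car1-GO,S:wait,W:car3-GO | queues: N=0 E=0 S=0 W=0

N: empty
E: empty
S: empty
W: empty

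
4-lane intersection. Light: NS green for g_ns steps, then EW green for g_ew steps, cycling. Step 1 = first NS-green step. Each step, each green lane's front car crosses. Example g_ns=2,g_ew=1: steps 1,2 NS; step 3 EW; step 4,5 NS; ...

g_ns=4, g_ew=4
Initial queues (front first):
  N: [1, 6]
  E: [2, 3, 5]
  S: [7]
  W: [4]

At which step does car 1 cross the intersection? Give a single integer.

Step 1 [NS]: N:car1-GO,E:wait,S:car7-GO,W:wait | queues: N=1 E=3 S=0 W=1
Step 2 [NS]: N:car6-GO,E:wait,S:empty,W:wait | queues: N=0 E=3 S=0 W=1
Step 3 [NS]: N:empty,E:wait,S:empty,W:wait | queues: N=0 E=3 S=0 W=1
Step 4 [NS]: N:empty,E:wait,S:empty,W:wait | queues: N=0 E=3 S=0 W=1
Step 5 [EW]: N:wait,E:car2-GO,S:wait,W:car4-GO | queues: N=0 E=2 S=0 W=0
Step 6 [EW]: N:wait,E:car3-GO,S:wait,W:empty | queues: N=0 E=1 S=0 W=0
Step 7 [EW]: N:wait,E:car5-GO,S:wait,W:empty | queues: N=0 E=0 S=0 W=0
Car 1 crosses at step 1

1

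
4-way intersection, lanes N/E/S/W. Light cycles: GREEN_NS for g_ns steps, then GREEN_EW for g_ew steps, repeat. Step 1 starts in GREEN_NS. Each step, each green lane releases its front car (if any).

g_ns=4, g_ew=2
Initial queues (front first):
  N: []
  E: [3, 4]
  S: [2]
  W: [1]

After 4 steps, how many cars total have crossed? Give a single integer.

Step 1 [NS]: N:empty,E:wait,S:car2-GO,W:wait | queues: N=0 E=2 S=0 W=1
Step 2 [NS]: N:empty,E:wait,S:empty,W:wait | queues: N=0 E=2 S=0 W=1
Step 3 [NS]: N:empty,E:wait,S:empty,W:wait | queues: N=0 E=2 S=0 W=1
Step 4 [NS]: N:empty,E:wait,S:empty,W:wait | queues: N=0 E=2 S=0 W=1
Cars crossed by step 4: 1

Answer: 1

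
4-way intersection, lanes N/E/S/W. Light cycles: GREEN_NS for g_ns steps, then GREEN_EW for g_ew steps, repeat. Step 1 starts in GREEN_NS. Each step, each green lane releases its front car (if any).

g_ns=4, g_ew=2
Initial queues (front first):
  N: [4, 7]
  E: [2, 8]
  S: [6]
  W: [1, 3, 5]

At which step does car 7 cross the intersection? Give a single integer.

Step 1 [NS]: N:car4-GO,E:wait,S:car6-GO,W:wait | queues: N=1 E=2 S=0 W=3
Step 2 [NS]: N:car7-GO,E:wait,S:empty,W:wait | queues: N=0 E=2 S=0 W=3
Step 3 [NS]: N:empty,E:wait,S:empty,W:wait | queues: N=0 E=2 S=0 W=3
Step 4 [NS]: N:empty,E:wait,S:empty,W:wait | queues: N=0 E=2 S=0 W=3
Step 5 [EW]: N:wait,E:car2-GO,S:wait,W:car1-GO | queues: N=0 E=1 S=0 W=2
Step 6 [EW]: N:wait,E:car8-GO,S:wait,W:car3-GO | queues: N=0 E=0 S=0 W=1
Step 7 [NS]: N:empty,E:wait,S:empty,W:wait | queues: N=0 E=0 S=0 W=1
Step 8 [NS]: N:empty,E:wait,S:empty,W:wait | queues: N=0 E=0 S=0 W=1
Step 9 [NS]: N:empty,E:wait,S:empty,W:wait | queues: N=0 E=0 S=0 W=1
Step 10 [NS]: N:empty,E:wait,S:empty,W:wait | queues: N=0 E=0 S=0 W=1
Step 11 [EW]: N:wait,E:empty,S:wait,W:car5-GO | queues: N=0 E=0 S=0 W=0
Car 7 crosses at step 2

2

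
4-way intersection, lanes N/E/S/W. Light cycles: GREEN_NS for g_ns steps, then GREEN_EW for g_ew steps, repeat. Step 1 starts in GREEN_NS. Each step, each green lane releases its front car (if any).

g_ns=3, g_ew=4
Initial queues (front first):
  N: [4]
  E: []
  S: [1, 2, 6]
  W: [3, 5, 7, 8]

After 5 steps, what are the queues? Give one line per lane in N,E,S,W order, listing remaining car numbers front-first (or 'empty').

Step 1 [NS]: N:car4-GO,E:wait,S:car1-GO,W:wait | queues: N=0 E=0 S=2 W=4
Step 2 [NS]: N:empty,E:wait,S:car2-GO,W:wait | queues: N=0 E=0 S=1 W=4
Step 3 [NS]: N:empty,E:wait,S:car6-GO,W:wait | queues: N=0 E=0 S=0 W=4
Step 4 [EW]: N:wait,E:empty,S:wait,W:car3-GO | queues: N=0 E=0 S=0 W=3
Step 5 [EW]: N:wait,E:empty,S:wait,W:car5-GO | queues: N=0 E=0 S=0 W=2

N: empty
E: empty
S: empty
W: 7 8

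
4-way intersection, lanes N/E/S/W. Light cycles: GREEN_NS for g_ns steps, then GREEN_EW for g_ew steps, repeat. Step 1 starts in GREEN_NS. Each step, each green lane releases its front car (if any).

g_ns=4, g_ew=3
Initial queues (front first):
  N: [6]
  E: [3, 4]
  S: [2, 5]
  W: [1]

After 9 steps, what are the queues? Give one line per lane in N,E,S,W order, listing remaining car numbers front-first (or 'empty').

Step 1 [NS]: N:car6-GO,E:wait,S:car2-GO,W:wait | queues: N=0 E=2 S=1 W=1
Step 2 [NS]: N:empty,E:wait,S:car5-GO,W:wait | queues: N=0 E=2 S=0 W=1
Step 3 [NS]: N:empty,E:wait,S:empty,W:wait | queues: N=0 E=2 S=0 W=1
Step 4 [NS]: N:empty,E:wait,S:empty,W:wait | queues: N=0 E=2 S=0 W=1
Step 5 [EW]: N:wait,E:car3-GO,S:wait,W:car1-GO | queues: N=0 E=1 S=0 W=0
Step 6 [EW]: N:wait,E:car4-GO,S:wait,W:empty | queues: N=0 E=0 S=0 W=0

N: empty
E: empty
S: empty
W: empty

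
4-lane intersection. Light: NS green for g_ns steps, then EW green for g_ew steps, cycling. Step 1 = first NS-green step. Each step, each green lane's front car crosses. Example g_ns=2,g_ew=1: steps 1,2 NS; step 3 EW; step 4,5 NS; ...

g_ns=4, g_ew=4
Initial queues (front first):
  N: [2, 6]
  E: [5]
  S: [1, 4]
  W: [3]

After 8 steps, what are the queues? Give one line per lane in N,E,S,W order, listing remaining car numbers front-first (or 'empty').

Step 1 [NS]: N:car2-GO,E:wait,S:car1-GO,W:wait | queues: N=1 E=1 S=1 W=1
Step 2 [NS]: N:car6-GO,E:wait,S:car4-GO,W:wait | queues: N=0 E=1 S=0 W=1
Step 3 [NS]: N:empty,E:wait,S:empty,W:wait | queues: N=0 E=1 S=0 W=1
Step 4 [NS]: N:empty,E:wait,S:empty,W:wait | queues: N=0 E=1 S=0 W=1
Step 5 [EW]: N:wait,E:car5-GO,S:wait,W:car3-GO | queues: N=0 E=0 S=0 W=0

N: empty
E: empty
S: empty
W: empty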